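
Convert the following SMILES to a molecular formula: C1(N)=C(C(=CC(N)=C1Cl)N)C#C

C8H8ClN3

Heavy atoms from the SMILES: 8 C, 1 Cl, 3 N.
Implicit hydrogens by atom environment:
  5 × C (aromatic): no H
  3 × N: 2 H each → 6
  1 × C (aromatic): 1 H
  1 × C: 1 H
  1 × C: no H
  1 × Cl: no H
  Total hydrogens = 8.
Molecular formula: C8H8ClN3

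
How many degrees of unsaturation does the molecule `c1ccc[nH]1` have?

Molecular formula from the SMILES: C4H5N.
DoU = (2C + 2 + N − H − X)/2 = (2·4 + 2 + 1 − 5 − 0)/2 = 6/2 = 3.
(Structurally: 1 ring(s) + 2 π bond(s) = 3.)

3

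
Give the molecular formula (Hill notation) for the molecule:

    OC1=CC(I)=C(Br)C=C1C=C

C8H6BrIO

Heavy atoms from the SMILES: 1 Br, 8 C, 1 I, 1 O.
Implicit hydrogens by atom environment:
  4 × C (aromatic): no H
  2 × C (aromatic): 1 H each → 2
  1 × Br: no H
  1 × C: 2 H
  1 × C: 1 H
  1 × I: no H
  1 × O: 1 H
  Total hydrogens = 6.
Molecular formula: C8H6BrIO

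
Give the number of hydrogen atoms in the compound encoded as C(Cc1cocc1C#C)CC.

Hydrogens are implicit in SMILES; fill each atom to its normal valence:
  3 × C: 2 H each → 6
  2 × C (aromatic): 1 H each → 2
  2 × C (aromatic): no H
  1 × C: 3 H
  1 × C: 1 H
  1 × C: no H
  1 × O (aromatic): no H
  Total hydrogens = 12.

12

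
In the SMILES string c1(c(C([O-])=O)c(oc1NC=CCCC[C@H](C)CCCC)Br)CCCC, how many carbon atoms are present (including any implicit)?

20

The symbol for carbon appears 20 times in the SMILES. Lowercase c denotes aromatic carbon and counts toward C.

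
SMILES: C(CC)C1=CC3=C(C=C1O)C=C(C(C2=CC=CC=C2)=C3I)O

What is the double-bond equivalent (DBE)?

Molecular formula from the SMILES: C19H17IO2.
DoU = (2C + 2 + N − H − X)/2 = (2·19 + 2 + 0 − 17 − 1)/2 = 22/2 = 11.
(Structurally: 3 ring(s) + 8 π bond(s) = 11.)

11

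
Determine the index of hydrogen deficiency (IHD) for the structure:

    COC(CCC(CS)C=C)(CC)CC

Molecular formula from the SMILES: C12H24OS.
DoU = (2C + 2 + N − H − X)/2 = (2·12 + 2 + 0 − 24 − 0)/2 = 2/2 = 1.
(Structurally: 0 ring(s) + 1 π bond(s) = 1.)

1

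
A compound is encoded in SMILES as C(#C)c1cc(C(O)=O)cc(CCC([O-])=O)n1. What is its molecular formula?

C11H8NO4-

Heavy atoms from the SMILES: 11 C, 1 N, 4 O.
Implicit hydrogens by atom environment:
  3 × C (aromatic): no H
  3 × C: no H
  2 × C: 2 H each → 4
  2 × C (aromatic): 1 H each → 2
  2 × O: no H
  1 × C: 1 H
  1 × N (aromatic): no H
  1 × O: 1 H
  1 × O (charge -1): no H
  Total hydrogens = 8.
Net charge -1.
Molecular formula: C11H8NO4-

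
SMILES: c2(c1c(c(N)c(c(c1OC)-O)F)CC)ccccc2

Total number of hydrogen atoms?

16

Hydrogens are implicit in SMILES; fill each atom to its normal valence:
  7 × C (aromatic): no H
  5 × C (aromatic): 1 H each → 5
  2 × C: 3 H each → 6
  1 × C: 2 H
  1 × F: no H
  1 × N: 2 H
  1 × O: 1 H
  1 × O: no H
  Total hydrogens = 16.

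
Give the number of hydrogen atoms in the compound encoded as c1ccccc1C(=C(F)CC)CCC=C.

17

Hydrogens are implicit in SMILES; fill each atom to its normal valence:
  5 × C (aromatic): 1 H each → 5
  4 × C: 2 H each → 8
  2 × C: no H
  1 × C: 3 H
  1 × C: 1 H
  1 × C (aromatic): no H
  1 × F: no H
  Total hydrogens = 17.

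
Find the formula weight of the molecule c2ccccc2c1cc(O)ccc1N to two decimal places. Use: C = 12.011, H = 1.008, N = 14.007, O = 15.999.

185.23

Molecular formula: C12H11NO.
M = 12×12.011 + 11×1.008 + 1×14.007 + 1×15.999 = 185.23 g/mol.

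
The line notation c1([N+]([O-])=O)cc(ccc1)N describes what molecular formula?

C6H6N2O2

Heavy atoms from the SMILES: 6 C, 2 N, 2 O.
Implicit hydrogens by atom environment:
  4 × C (aromatic): 1 H each → 4
  2 × C (aromatic): no H
  1 × N: 2 H
  1 × N (charge +1): no H
  1 × O: no H
  1 × O (charge -1): no H
  Total hydrogens = 6.
Molecular formula: C6H6N2O2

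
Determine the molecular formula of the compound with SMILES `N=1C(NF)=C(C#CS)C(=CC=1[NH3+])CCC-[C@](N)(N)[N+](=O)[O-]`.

C11H16FN6O2S+

Heavy atoms from the SMILES: 11 C, 1 F, 6 N, 2 O, 1 S.
Implicit hydrogens by atom environment:
  4 × C (aromatic): no H
  3 × C: 2 H each → 6
  3 × C: no H
  2 × N: 2 H each → 4
  1 × C (aromatic): 1 H
  1 × F: no H
  1 × N (charge +1): 3 H
  1 × N: 1 H
  1 × N (aromatic): no H
  1 × N (charge +1): no H
  1 × O: no H
  1 × O (charge -1): no H
  1 × S: 1 H
  Total hydrogens = 16.
Net charge +1.
Molecular formula: C11H16FN6O2S+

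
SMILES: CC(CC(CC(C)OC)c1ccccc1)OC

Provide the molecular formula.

C15H24O2

Heavy atoms from the SMILES: 15 C, 2 O.
Implicit hydrogens by atom environment:
  5 × C (aromatic): 1 H each → 5
  4 × C: 3 H each → 12
  3 × C: 1 H each → 3
  2 × C: 2 H each → 4
  2 × O: no H
  1 × C (aromatic): no H
  Total hydrogens = 24.
Molecular formula: C15H24O2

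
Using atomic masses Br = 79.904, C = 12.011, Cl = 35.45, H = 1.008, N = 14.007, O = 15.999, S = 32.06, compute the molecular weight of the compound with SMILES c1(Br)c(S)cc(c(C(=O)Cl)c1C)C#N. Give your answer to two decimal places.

290.56

Molecular formula: C9H5BrClNOS.
M = 1×79.904 + 9×12.011 + 1×35.45 + 5×1.008 + 1×14.007 + 1×15.999 + 1×32.06 = 290.56 g/mol.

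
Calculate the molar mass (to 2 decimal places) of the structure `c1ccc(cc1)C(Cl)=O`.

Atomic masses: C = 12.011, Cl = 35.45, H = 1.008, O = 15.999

140.57

Molecular formula: C7H5ClO.
M = 7×12.011 + 1×35.45 + 5×1.008 + 1×15.999 = 140.57 g/mol.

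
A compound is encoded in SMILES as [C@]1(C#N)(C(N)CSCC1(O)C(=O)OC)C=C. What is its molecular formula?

Heavy atoms from the SMILES: 10 C, 2 N, 3 O, 1 S.
Implicit hydrogens by atom environment:
  4 × C: no H
  3 × C: 2 H each → 6
  2 × C: 1 H each → 2
  2 × O: no H
  1 × C: 3 H
  1 × N: 2 H
  1 × N: no H
  1 × O: 1 H
  1 × S: no H
  Total hydrogens = 14.
Molecular formula: C10H14N2O3S

C10H14N2O3S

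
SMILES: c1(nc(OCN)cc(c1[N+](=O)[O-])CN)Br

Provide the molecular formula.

Heavy atoms from the SMILES: 1 Br, 7 C, 4 N, 3 O.
Implicit hydrogens by atom environment:
  4 × C (aromatic): no H
  2 × C: 2 H each → 4
  2 × N: 2 H each → 4
  2 × O: no H
  1 × Br: no H
  1 × C (aromatic): 1 H
  1 × N (aromatic): no H
  1 × N (charge +1): no H
  1 × O (charge -1): no H
  Total hydrogens = 9.
Molecular formula: C7H9BrN4O3

C7H9BrN4O3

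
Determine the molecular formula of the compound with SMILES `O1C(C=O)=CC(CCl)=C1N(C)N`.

C7H9ClN2O2

Heavy atoms from the SMILES: 7 C, 1 Cl, 2 N, 2 O.
Implicit hydrogens by atom environment:
  3 × C (aromatic): no H
  1 × C: 3 H
  1 × C: 2 H
  1 × C (aromatic): 1 H
  1 × C: 1 H
  1 × Cl: no H
  1 × N: 2 H
  1 × N: no H
  1 × O (aromatic): no H
  1 × O: no H
  Total hydrogens = 9.
Molecular formula: C7H9ClN2O2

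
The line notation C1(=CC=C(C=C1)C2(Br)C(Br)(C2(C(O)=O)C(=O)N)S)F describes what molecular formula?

C11H8Br2FNO3S

Heavy atoms from the SMILES: 2 Br, 11 C, 1 F, 1 N, 3 O, 1 S.
Implicit hydrogens by atom environment:
  5 × C: no H
  4 × C (aromatic): 1 H each → 4
  2 × Br: no H
  2 × C (aromatic): no H
  2 × O: no H
  1 × F: no H
  1 × N: 2 H
  1 × O: 1 H
  1 × S: 1 H
  Total hydrogens = 8.
Molecular formula: C11H8Br2FNO3S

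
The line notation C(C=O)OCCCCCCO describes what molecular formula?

Heavy atoms from the SMILES: 8 C, 3 O.
Implicit hydrogens by atom environment:
  7 × C: 2 H each → 14
  2 × O: no H
  1 × C: 1 H
  1 × O: 1 H
  Total hydrogens = 16.
Molecular formula: C8H16O3

C8H16O3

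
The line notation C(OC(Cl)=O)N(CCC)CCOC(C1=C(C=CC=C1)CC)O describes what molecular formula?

C16H24ClNO4

Heavy atoms from the SMILES: 16 C, 1 Cl, 1 N, 4 O.
Implicit hydrogens by atom environment:
  6 × C: 2 H each → 12
  4 × C (aromatic): 1 H each → 4
  3 × O: no H
  2 × C: 3 H each → 6
  2 × C (aromatic): no H
  1 × C: 1 H
  1 × C: no H
  1 × Cl: no H
  1 × N: no H
  1 × O: 1 H
  Total hydrogens = 24.
Molecular formula: C16H24ClNO4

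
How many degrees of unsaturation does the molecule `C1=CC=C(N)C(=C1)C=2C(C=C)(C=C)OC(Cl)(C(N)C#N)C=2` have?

10

Molecular formula from the SMILES: C16H16ClN3O.
DoU = (2C + 2 + N − H − X)/2 = (2·16 + 2 + 3 − 16 − 1)/2 = 20/2 = 10.
(Structurally: 2 ring(s) + 8 π bond(s) = 10.)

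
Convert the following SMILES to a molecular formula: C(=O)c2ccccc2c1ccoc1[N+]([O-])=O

C11H7NO4

Heavy atoms from the SMILES: 11 C, 1 N, 4 O.
Implicit hydrogens by atom environment:
  6 × C (aromatic): 1 H each → 6
  4 × C (aromatic): no H
  2 × O: no H
  1 × C: 1 H
  1 × N (charge +1): no H
  1 × O (aromatic): no H
  1 × O (charge -1): no H
  Total hydrogens = 7.
Molecular formula: C11H7NO4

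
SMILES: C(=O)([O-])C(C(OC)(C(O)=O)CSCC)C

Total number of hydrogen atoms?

Hydrogens are implicit in SMILES; fill each atom to its normal valence:
  3 × C: 3 H each → 9
  3 × C: no H
  3 × O: no H
  2 × C: 2 H each → 4
  1 × C: 1 H
  1 × O: 1 H
  1 × O (charge -1): no H
  1 × S: no H
  Total hydrogens = 15.

15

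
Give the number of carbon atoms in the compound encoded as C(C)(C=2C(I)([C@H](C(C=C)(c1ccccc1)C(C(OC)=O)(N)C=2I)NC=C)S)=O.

20

The symbol for carbon appears 20 times in the SMILES. Lowercase c denotes aromatic carbon and counts toward C.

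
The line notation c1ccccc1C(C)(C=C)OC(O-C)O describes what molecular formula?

C12H16O3

Heavy atoms from the SMILES: 12 C, 3 O.
Implicit hydrogens by atom environment:
  5 × C (aromatic): 1 H each → 5
  2 × C: 3 H each → 6
  2 × C: 1 H each → 2
  2 × O: no H
  1 × C: 2 H
  1 × C: no H
  1 × C (aromatic): no H
  1 × O: 1 H
  Total hydrogens = 16.
Molecular formula: C12H16O3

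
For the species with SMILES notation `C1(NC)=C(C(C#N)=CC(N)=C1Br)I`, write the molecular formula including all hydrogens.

C8H7BrIN3

Heavy atoms from the SMILES: 1 Br, 8 C, 1 I, 3 N.
Implicit hydrogens by atom environment:
  5 × C (aromatic): no H
  1 × Br: no H
  1 × C: 3 H
  1 × C (aromatic): 1 H
  1 × C: no H
  1 × I: no H
  1 × N: 2 H
  1 × N: 1 H
  1 × N: no H
  Total hydrogens = 7.
Molecular formula: C8H7BrIN3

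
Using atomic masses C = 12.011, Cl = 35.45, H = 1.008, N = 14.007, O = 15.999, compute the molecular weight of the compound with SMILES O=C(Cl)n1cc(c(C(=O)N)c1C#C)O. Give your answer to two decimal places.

Molecular formula: C8H5ClN2O3.
M = 8×12.011 + 1×35.45 + 5×1.008 + 2×14.007 + 3×15.999 = 212.59 g/mol.

212.59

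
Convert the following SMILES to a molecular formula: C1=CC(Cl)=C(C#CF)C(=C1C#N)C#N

Heavy atoms from the SMILES: 10 C, 1 Cl, 1 F, 2 N.
Implicit hydrogens by atom environment:
  4 × C (aromatic): no H
  4 × C: no H
  2 × C (aromatic): 1 H each → 2
  2 × N: no H
  1 × Cl: no H
  1 × F: no H
  Total hydrogens = 2.
Molecular formula: C10H2ClFN2

C10H2ClFN2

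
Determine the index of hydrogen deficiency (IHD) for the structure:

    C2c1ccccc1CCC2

5

Molecular formula from the SMILES: C10H12.
DoU = (2C + 2 + N − H − X)/2 = (2·10 + 2 + 0 − 12 − 0)/2 = 10/2 = 5.
(Structurally: 2 ring(s) + 3 π bond(s) = 5.)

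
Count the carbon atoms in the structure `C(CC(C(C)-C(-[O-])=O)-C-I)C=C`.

9

The symbol for carbon appears 9 times in the SMILES.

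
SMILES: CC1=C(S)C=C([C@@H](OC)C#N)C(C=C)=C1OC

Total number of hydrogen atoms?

15

Hydrogens are implicit in SMILES; fill each atom to its normal valence:
  5 × C (aromatic): no H
  3 × C: 3 H each → 9
  2 × C: 1 H each → 2
  2 × O: no H
  1 × C: 2 H
  1 × C (aromatic): 1 H
  1 × C: no H
  1 × N: no H
  1 × S: 1 H
  Total hydrogens = 15.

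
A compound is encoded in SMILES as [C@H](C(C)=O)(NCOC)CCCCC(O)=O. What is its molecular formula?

Heavy atoms from the SMILES: 10 C, 1 N, 4 O.
Implicit hydrogens by atom environment:
  5 × C: 2 H each → 10
  3 × O: no H
  2 × C: 3 H each → 6
  2 × C: no H
  1 × C: 1 H
  1 × N: 1 H
  1 × O: 1 H
  Total hydrogens = 19.
Molecular formula: C10H19NO4

C10H19NO4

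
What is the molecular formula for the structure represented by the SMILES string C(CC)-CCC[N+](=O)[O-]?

C6H13NO2

Heavy atoms from the SMILES: 6 C, 1 N, 2 O.
Implicit hydrogens by atom environment:
  5 × C: 2 H each → 10
  1 × C: 3 H
  1 × N (charge +1): no H
  1 × O: no H
  1 × O (charge -1): no H
  Total hydrogens = 13.
Molecular formula: C6H13NO2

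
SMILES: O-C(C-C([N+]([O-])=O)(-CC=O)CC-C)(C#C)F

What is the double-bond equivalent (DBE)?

Molecular formula from the SMILES: C10H14FNO4.
DoU = (2C + 2 + N − H − X)/2 = (2·10 + 2 + 1 − 14 − 1)/2 = 8/2 = 4.
(Structurally: 0 ring(s) + 4 π bond(s) = 4.)

4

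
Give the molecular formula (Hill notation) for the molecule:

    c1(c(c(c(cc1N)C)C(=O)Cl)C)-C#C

Heavy atoms from the SMILES: 11 C, 1 Cl, 1 N, 1 O.
Implicit hydrogens by atom environment:
  5 × C (aromatic): no H
  2 × C: 3 H each → 6
  2 × C: no H
  1 × C (aromatic): 1 H
  1 × C: 1 H
  1 × Cl: no H
  1 × N: 2 H
  1 × O: no H
  Total hydrogens = 10.
Molecular formula: C11H10ClNO

C11H10ClNO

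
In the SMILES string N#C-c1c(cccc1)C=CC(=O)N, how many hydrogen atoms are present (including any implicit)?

Hydrogens are implicit in SMILES; fill each atom to its normal valence:
  4 × C (aromatic): 1 H each → 4
  2 × C: 1 H each → 2
  2 × C (aromatic): no H
  2 × C: no H
  1 × N: 2 H
  1 × N: no H
  1 × O: no H
  Total hydrogens = 8.

8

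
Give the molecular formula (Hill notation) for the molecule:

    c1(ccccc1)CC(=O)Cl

Heavy atoms from the SMILES: 8 C, 1 Cl, 1 O.
Implicit hydrogens by atom environment:
  5 × C (aromatic): 1 H each → 5
  1 × C: 2 H
  1 × C (aromatic): no H
  1 × C: no H
  1 × Cl: no H
  1 × O: no H
  Total hydrogens = 7.
Molecular formula: C8H7ClO

C8H7ClO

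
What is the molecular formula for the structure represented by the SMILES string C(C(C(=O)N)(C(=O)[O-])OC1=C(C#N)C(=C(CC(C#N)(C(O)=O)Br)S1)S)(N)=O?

Heavy atoms from the SMILES: 1 Br, 13 C, 4 N, 7 O, 2 S.
Implicit hydrogens by atom environment:
  8 × C: no H
  5 × O: no H
  4 × C (aromatic): no H
  2 × N: 2 H each → 4
  2 × N: no H
  1 × Br: no H
  1 × C: 2 H
  1 × O: 1 H
  1 × O (charge -1): no H
  1 × S: 1 H
  1 × S (aromatic): no H
  Total hydrogens = 8.
Net charge -1.
Molecular formula: C13H8BrN4O7S2-

C13H8BrN4O7S2-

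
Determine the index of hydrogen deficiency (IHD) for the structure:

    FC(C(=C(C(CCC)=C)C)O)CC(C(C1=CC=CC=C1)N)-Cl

Molecular formula from the SMILES: C18H25ClFNO.
DoU = (2C + 2 + N − H − X)/2 = (2·18 + 2 + 1 − 25 − 2)/2 = 12/2 = 6.
(Structurally: 1 ring(s) + 5 π bond(s) = 6.)

6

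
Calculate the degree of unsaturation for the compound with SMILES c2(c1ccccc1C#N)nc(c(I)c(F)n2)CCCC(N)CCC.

Molecular formula from the SMILES: C18H20FIN4.
DoU = (2C + 2 + N − H − X)/2 = (2·18 + 2 + 4 − 20 − 2)/2 = 20/2 = 10.
(Structurally: 2 ring(s) + 8 π bond(s) = 10.)

10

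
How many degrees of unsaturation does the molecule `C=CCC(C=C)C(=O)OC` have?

Molecular formula from the SMILES: C8H12O2.
DoU = (2C + 2 + N − H − X)/2 = (2·8 + 2 + 0 − 12 − 0)/2 = 6/2 = 3.
(Structurally: 0 ring(s) + 3 π bond(s) = 3.)

3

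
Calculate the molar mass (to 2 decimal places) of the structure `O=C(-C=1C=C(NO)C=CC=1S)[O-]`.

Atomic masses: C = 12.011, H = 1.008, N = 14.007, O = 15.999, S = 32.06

Molecular formula: C7H6NO3S-.
M = 7×12.011 + 6×1.008 + 1×14.007 + 3×15.999 + 1×32.06 = 184.19 g/mol.

184.19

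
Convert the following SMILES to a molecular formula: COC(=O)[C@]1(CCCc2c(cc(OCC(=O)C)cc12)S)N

C15H19NO4S

Heavy atoms from the SMILES: 15 C, 1 N, 4 O, 1 S.
Implicit hydrogens by atom environment:
  4 × C: 2 H each → 8
  4 × C (aromatic): no H
  4 × O: no H
  3 × C: no H
  2 × C: 3 H each → 6
  2 × C (aromatic): 1 H each → 2
  1 × N: 2 H
  1 × S: 1 H
  Total hydrogens = 19.
Molecular formula: C15H19NO4S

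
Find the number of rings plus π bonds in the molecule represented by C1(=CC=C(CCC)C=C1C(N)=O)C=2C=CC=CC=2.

Molecular formula from the SMILES: C16H17NO.
DoU = (2C + 2 + N − H − X)/2 = (2·16 + 2 + 1 − 17 − 0)/2 = 18/2 = 9.
(Structurally: 2 ring(s) + 7 π bond(s) = 9.)

9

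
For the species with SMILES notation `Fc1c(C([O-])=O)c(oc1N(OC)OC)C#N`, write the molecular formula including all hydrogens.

C8H6FN2O5-

Heavy atoms from the SMILES: 8 C, 1 F, 2 N, 5 O.
Implicit hydrogens by atom environment:
  4 × C (aromatic): no H
  3 × O: no H
  2 × C: 3 H each → 6
  2 × C: no H
  2 × N: no H
  1 × F: no H
  1 × O (aromatic): no H
  1 × O (charge -1): no H
  Total hydrogens = 6.
Net charge -1.
Molecular formula: C8H6FN2O5-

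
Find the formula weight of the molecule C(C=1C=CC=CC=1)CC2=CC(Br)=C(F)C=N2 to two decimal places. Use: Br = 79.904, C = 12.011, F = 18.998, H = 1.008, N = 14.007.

Molecular formula: C13H11BrFN.
M = 1×79.904 + 13×12.011 + 1×18.998 + 11×1.008 + 1×14.007 = 280.14 g/mol.

280.14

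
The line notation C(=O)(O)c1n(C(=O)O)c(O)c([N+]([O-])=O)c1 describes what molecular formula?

Heavy atoms from the SMILES: 6 C, 2 N, 7 O.
Implicit hydrogens by atom environment:
  3 × C (aromatic): no H
  3 × O: 1 H each → 3
  3 × O: no H
  2 × C: no H
  1 × C (aromatic): 1 H
  1 × N (aromatic): no H
  1 × N (charge +1): no H
  1 × O (charge -1): no H
  Total hydrogens = 4.
Molecular formula: C6H4N2O7

C6H4N2O7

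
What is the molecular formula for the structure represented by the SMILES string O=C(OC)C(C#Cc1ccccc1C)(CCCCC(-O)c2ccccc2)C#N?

Heavy atoms from the SMILES: 24 C, 1 N, 3 O.
Implicit hydrogens by atom environment:
  9 × C (aromatic): 1 H each → 9
  5 × C: no H
  4 × C: 2 H each → 8
  3 × C (aromatic): no H
  2 × C: 3 H each → 6
  2 × O: no H
  1 × C: 1 H
  1 × N: no H
  1 × O: 1 H
  Total hydrogens = 25.
Molecular formula: C24H25NO3

C24H25NO3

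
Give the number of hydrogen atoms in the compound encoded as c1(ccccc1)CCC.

12

Hydrogens are implicit in SMILES; fill each atom to its normal valence:
  5 × C (aromatic): 1 H each → 5
  2 × C: 2 H each → 4
  1 × C: 3 H
  1 × C (aromatic): no H
  Total hydrogens = 12.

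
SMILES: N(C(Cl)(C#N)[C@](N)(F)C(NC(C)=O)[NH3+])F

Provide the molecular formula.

Heavy atoms from the SMILES: 6 C, 1 Cl, 2 F, 5 N, 1 O.
Implicit hydrogens by atom environment:
  4 × C: no H
  2 × F: no H
  2 × N: 1 H each → 2
  1 × C: 3 H
  1 × C: 1 H
  1 × Cl: no H
  1 × N (charge +1): 3 H
  1 × N: 2 H
  1 × N: no H
  1 × O: no H
  Total hydrogens = 11.
Net charge +1.
Molecular formula: C6H11ClF2N5O+

C6H11ClF2N5O+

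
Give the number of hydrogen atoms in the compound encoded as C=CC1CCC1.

10

Hydrogens are implicit in SMILES; fill each atom to its normal valence:
  4 × C: 2 H each → 8
  2 × C: 1 H each → 2
  Total hydrogens = 10.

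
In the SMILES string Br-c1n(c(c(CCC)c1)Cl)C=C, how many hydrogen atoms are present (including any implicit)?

11

Hydrogens are implicit in SMILES; fill each atom to its normal valence:
  3 × C: 2 H each → 6
  3 × C (aromatic): no H
  1 × Br: no H
  1 × C: 3 H
  1 × C (aromatic): 1 H
  1 × C: 1 H
  1 × Cl: no H
  1 × N (aromatic): no H
  Total hydrogens = 11.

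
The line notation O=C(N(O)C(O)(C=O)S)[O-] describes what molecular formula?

C3H4NO5S-

Heavy atoms from the SMILES: 3 C, 1 N, 5 O, 1 S.
Implicit hydrogens by atom environment:
  2 × C: no H
  2 × O: 1 H each → 2
  2 × O: no H
  1 × C: 1 H
  1 × N: no H
  1 × O (charge -1): no H
  1 × S: 1 H
  Total hydrogens = 4.
Net charge -1.
Molecular formula: C3H4NO5S-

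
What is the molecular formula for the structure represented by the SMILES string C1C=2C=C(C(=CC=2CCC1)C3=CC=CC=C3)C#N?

Heavy atoms from the SMILES: 17 C, 1 N.
Implicit hydrogens by atom environment:
  7 × C (aromatic): 1 H each → 7
  5 × C (aromatic): no H
  4 × C: 2 H each → 8
  1 × C: no H
  1 × N: no H
  Total hydrogens = 15.
Molecular formula: C17H15N

C17H15N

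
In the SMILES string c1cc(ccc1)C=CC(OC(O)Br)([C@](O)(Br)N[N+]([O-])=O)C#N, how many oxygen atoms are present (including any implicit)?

The symbol for oxygen appears 5 times in the SMILES.

5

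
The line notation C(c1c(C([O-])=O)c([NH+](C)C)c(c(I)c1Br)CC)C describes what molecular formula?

Heavy atoms from the SMILES: 1 Br, 13 C, 1 I, 1 N, 2 O.
Implicit hydrogens by atom environment:
  6 × C (aromatic): no H
  4 × C: 3 H each → 12
  2 × C: 2 H each → 4
  1 × Br: no H
  1 × C: no H
  1 × I: no H
  1 × N (charge +1): 1 H
  1 × O: no H
  1 × O (charge -1): no H
  Total hydrogens = 17.
Molecular formula: C13H17BrINO2

C13H17BrINO2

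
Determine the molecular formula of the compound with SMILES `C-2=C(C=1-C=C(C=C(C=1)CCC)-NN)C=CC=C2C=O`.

C16H18N2O

Heavy atoms from the SMILES: 16 C, 2 N, 1 O.
Implicit hydrogens by atom environment:
  7 × C (aromatic): 1 H each → 7
  5 × C (aromatic): no H
  2 × C: 2 H each → 4
  1 × C: 3 H
  1 × C: 1 H
  1 × N: 2 H
  1 × N: 1 H
  1 × O: no H
  Total hydrogens = 18.
Molecular formula: C16H18N2O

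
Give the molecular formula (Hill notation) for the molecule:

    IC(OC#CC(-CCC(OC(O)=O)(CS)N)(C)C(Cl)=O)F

C11H14ClFINO5S

Heavy atoms from the SMILES: 11 C, 1 Cl, 1 F, 1 I, 1 N, 5 O, 1 S.
Implicit hydrogens by atom environment:
  6 × C: no H
  4 × O: no H
  3 × C: 2 H each → 6
  1 × C: 3 H
  1 × C: 1 H
  1 × Cl: no H
  1 × F: no H
  1 × I: no H
  1 × N: 2 H
  1 × O: 1 H
  1 × S: 1 H
  Total hydrogens = 14.
Molecular formula: C11H14ClFINO5S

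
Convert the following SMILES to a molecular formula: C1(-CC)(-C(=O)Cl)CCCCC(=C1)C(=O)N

Heavy atoms from the SMILES: 11 C, 1 Cl, 1 N, 2 O.
Implicit hydrogens by atom environment:
  5 × C: 2 H each → 10
  4 × C: no H
  2 × O: no H
  1 × C: 3 H
  1 × C: 1 H
  1 × Cl: no H
  1 × N: 2 H
  Total hydrogens = 16.
Molecular formula: C11H16ClNO2

C11H16ClNO2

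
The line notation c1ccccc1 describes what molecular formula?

Heavy atoms from the SMILES: 6 C.
Implicit hydrogens by atom environment:
  6 × C (aromatic): 1 H each → 6
  Total hydrogens = 6.
Molecular formula: C6H6

C6H6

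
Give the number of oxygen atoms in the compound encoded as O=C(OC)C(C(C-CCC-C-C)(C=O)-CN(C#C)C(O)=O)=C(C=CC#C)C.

5

The symbol for oxygen appears 5 times in the SMILES.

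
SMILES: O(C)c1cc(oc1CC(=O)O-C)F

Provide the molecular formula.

Heavy atoms from the SMILES: 8 C, 1 F, 4 O.
Implicit hydrogens by atom environment:
  3 × C (aromatic): no H
  3 × O: no H
  2 × C: 3 H each → 6
  1 × C: 2 H
  1 × C (aromatic): 1 H
  1 × C: no H
  1 × F: no H
  1 × O (aromatic): no H
  Total hydrogens = 9.
Molecular formula: C8H9FO4

C8H9FO4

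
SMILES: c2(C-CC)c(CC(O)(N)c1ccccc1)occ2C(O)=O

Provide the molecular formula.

C16H19NO4

Heavy atoms from the SMILES: 16 C, 1 N, 4 O.
Implicit hydrogens by atom environment:
  6 × C (aromatic): 1 H each → 6
  4 × C (aromatic): no H
  3 × C: 2 H each → 6
  2 × C: no H
  2 × O: 1 H each → 2
  1 × C: 3 H
  1 × N: 2 H
  1 × O (aromatic): no H
  1 × O: no H
  Total hydrogens = 19.
Molecular formula: C16H19NO4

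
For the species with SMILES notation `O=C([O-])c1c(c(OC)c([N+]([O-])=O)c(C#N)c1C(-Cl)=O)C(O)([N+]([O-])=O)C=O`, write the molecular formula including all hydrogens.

C12H5ClN3O10-

Heavy atoms from the SMILES: 12 C, 1 Cl, 3 N, 10 O.
Implicit hydrogens by atom environment:
  6 × C (aromatic): no H
  6 × O: no H
  4 × C: no H
  3 × O (charge -1): no H
  2 × N (charge +1): no H
  1 × C: 3 H
  1 × C: 1 H
  1 × Cl: no H
  1 × N: no H
  1 × O: 1 H
  Total hydrogens = 5.
Net charge -1.
Molecular formula: C12H5ClN3O10-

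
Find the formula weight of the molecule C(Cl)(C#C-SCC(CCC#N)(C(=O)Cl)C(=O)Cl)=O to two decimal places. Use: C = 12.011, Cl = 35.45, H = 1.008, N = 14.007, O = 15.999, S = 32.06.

Molecular formula: C10H6Cl3NO3S.
M = 10×12.011 + 3×35.45 + 6×1.008 + 1×14.007 + 3×15.999 + 1×32.06 = 326.57 g/mol.

326.57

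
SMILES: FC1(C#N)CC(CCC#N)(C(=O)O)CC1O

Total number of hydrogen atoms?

Hydrogens are implicit in SMILES; fill each atom to its normal valence:
  5 × C: no H
  4 × C: 2 H each → 8
  2 × N: no H
  2 × O: 1 H each → 2
  1 × C: 1 H
  1 × F: no H
  1 × O: no H
  Total hydrogens = 11.

11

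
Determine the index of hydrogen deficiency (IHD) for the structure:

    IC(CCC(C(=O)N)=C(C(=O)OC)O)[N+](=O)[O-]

4

Molecular formula from the SMILES: C8H11IN2O6.
DoU = (2C + 2 + N − H − X)/2 = (2·8 + 2 + 2 − 11 − 1)/2 = 8/2 = 4.
(Structurally: 0 ring(s) + 4 π bond(s) = 4.)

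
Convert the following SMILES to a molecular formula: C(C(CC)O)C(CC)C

Heavy atoms from the SMILES: 8 C, 1 O.
Implicit hydrogens by atom environment:
  3 × C: 3 H each → 9
  3 × C: 2 H each → 6
  2 × C: 1 H each → 2
  1 × O: 1 H
  Total hydrogens = 18.
Molecular formula: C8H18O

C8H18O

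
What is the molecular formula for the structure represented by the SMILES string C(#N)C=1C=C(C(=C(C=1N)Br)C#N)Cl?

Heavy atoms from the SMILES: 1 Br, 8 C, 1 Cl, 3 N.
Implicit hydrogens by atom environment:
  5 × C (aromatic): no H
  2 × C: no H
  2 × N: no H
  1 × Br: no H
  1 × C (aromatic): 1 H
  1 × Cl: no H
  1 × N: 2 H
  Total hydrogens = 3.
Molecular formula: C8H3BrClN3

C8H3BrClN3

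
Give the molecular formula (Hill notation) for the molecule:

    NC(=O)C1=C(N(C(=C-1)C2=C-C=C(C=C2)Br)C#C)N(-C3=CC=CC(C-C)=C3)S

C21H18BrN3OS

Heavy atoms from the SMILES: 1 Br, 21 C, 3 N, 1 O, 1 S.
Implicit hydrogens by atom environment:
  9 × C (aromatic): 1 H each → 9
  7 × C (aromatic): no H
  2 × C: no H
  1 × Br: no H
  1 × C: 3 H
  1 × C: 2 H
  1 × C: 1 H
  1 × N: 2 H
  1 × N (aromatic): no H
  1 × N: no H
  1 × O: no H
  1 × S: 1 H
  Total hydrogens = 18.
Molecular formula: C21H18BrN3OS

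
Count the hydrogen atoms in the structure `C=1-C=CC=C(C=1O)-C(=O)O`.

Hydrogens are implicit in SMILES; fill each atom to its normal valence:
  4 × C (aromatic): 1 H each → 4
  2 × C (aromatic): no H
  2 × O: 1 H each → 2
  1 × C: no H
  1 × O: no H
  Total hydrogens = 6.

6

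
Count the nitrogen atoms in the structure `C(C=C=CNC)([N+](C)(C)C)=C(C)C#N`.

3

The symbol for nitrogen appears 3 times in the SMILES.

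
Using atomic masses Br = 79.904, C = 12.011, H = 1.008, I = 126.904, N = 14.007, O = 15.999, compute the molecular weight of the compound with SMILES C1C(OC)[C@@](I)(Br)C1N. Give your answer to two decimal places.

Molecular formula: C5H9BrINO.
M = 1×79.904 + 5×12.011 + 9×1.008 + 1×126.904 + 1×14.007 + 1×15.999 = 305.94 g/mol.

305.94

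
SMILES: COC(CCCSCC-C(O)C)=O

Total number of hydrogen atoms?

Hydrogens are implicit in SMILES; fill each atom to its normal valence:
  5 × C: 2 H each → 10
  2 × C: 3 H each → 6
  2 × O: no H
  1 × C: 1 H
  1 × C: no H
  1 × O: 1 H
  1 × S: no H
  Total hydrogens = 18.

18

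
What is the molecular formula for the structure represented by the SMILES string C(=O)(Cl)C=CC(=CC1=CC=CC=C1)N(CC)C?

Heavy atoms from the SMILES: 14 C, 1 Cl, 1 N, 1 O.
Implicit hydrogens by atom environment:
  5 × C (aromatic): 1 H each → 5
  3 × C: 1 H each → 3
  2 × C: 3 H each → 6
  2 × C: no H
  1 × C: 2 H
  1 × C (aromatic): no H
  1 × Cl: no H
  1 × N: no H
  1 × O: no H
  Total hydrogens = 16.
Molecular formula: C14H16ClNO

C14H16ClNO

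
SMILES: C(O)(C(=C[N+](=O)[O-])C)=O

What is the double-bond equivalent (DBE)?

3

Molecular formula from the SMILES: C4H5NO4.
DoU = (2C + 2 + N − H − X)/2 = (2·4 + 2 + 1 − 5 − 0)/2 = 6/2 = 3.
(Structurally: 0 ring(s) + 3 π bond(s) = 3.)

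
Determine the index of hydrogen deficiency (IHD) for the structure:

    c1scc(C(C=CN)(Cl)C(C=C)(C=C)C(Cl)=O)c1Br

Molecular formula from the SMILES: C13H12BrCl2NOS.
DoU = (2C + 2 + N − H − X)/2 = (2·13 + 2 + 1 − 12 − 3)/2 = 14/2 = 7.
(Structurally: 1 ring(s) + 6 π bond(s) = 7.)

7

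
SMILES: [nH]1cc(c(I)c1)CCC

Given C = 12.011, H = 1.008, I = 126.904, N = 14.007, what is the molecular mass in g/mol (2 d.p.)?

235.07

Molecular formula: C7H10IN.
M = 7×12.011 + 10×1.008 + 1×126.904 + 1×14.007 = 235.07 g/mol.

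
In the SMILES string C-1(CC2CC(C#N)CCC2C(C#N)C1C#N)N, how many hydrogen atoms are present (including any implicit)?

Hydrogens are implicit in SMILES; fill each atom to its normal valence:
  6 × C: 1 H each → 6
  4 × C: 2 H each → 8
  3 × C: no H
  3 × N: no H
  1 × N: 2 H
  Total hydrogens = 16.

16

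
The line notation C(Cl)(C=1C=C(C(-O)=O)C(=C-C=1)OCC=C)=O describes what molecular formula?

Heavy atoms from the SMILES: 11 C, 1 Cl, 4 O.
Implicit hydrogens by atom environment:
  3 × C (aromatic): 1 H each → 3
  3 × C (aromatic): no H
  3 × O: no H
  2 × C: 2 H each → 4
  2 × C: no H
  1 × C: 1 H
  1 × Cl: no H
  1 × O: 1 H
  Total hydrogens = 9.
Molecular formula: C11H9ClO4

C11H9ClO4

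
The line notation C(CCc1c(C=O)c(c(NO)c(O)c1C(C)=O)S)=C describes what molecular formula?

C13H15NO4S

Heavy atoms from the SMILES: 13 C, 1 N, 4 O, 1 S.
Implicit hydrogens by atom environment:
  6 × C (aromatic): no H
  3 × C: 2 H each → 6
  2 × C: 1 H each → 2
  2 × O: 1 H each → 2
  2 × O: no H
  1 × C: 3 H
  1 × C: no H
  1 × N: 1 H
  1 × S: 1 H
  Total hydrogens = 15.
Molecular formula: C13H15NO4S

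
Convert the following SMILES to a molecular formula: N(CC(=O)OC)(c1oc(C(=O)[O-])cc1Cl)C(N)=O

Heavy atoms from the SMILES: 9 C, 1 Cl, 2 N, 6 O.
Implicit hydrogens by atom environment:
  4 × O: no H
  3 × C (aromatic): no H
  3 × C: no H
  1 × C: 3 H
  1 × C: 2 H
  1 × C (aromatic): 1 H
  1 × Cl: no H
  1 × N: 2 H
  1 × N: no H
  1 × O (aromatic): no H
  1 × O (charge -1): no H
  Total hydrogens = 8.
Net charge -1.
Molecular formula: C9H8ClN2O6-

C9H8ClN2O6-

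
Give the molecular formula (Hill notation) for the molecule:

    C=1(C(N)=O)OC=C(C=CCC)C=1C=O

C10H11NO3

Heavy atoms from the SMILES: 10 C, 1 N, 3 O.
Implicit hydrogens by atom environment:
  3 × C: 1 H each → 3
  3 × C (aromatic): no H
  2 × O: no H
  1 × C: 3 H
  1 × C: 2 H
  1 × C (aromatic): 1 H
  1 × C: no H
  1 × N: 2 H
  1 × O (aromatic): no H
  Total hydrogens = 11.
Molecular formula: C10H11NO3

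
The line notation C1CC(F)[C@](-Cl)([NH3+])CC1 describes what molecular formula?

Heavy atoms from the SMILES: 6 C, 1 Cl, 1 F, 1 N.
Implicit hydrogens by atom environment:
  4 × C: 2 H each → 8
  1 × C: 1 H
  1 × C: no H
  1 × Cl: no H
  1 × F: no H
  1 × N (charge +1): 3 H
  Total hydrogens = 12.
Net charge +1.
Molecular formula: C6H12ClFN+

C6H12ClFN+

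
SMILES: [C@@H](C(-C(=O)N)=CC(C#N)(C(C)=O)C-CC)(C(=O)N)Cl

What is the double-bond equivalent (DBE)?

6

Molecular formula from the SMILES: C12H16ClN3O3.
DoU = (2C + 2 + N − H − X)/2 = (2·12 + 2 + 3 − 16 − 1)/2 = 12/2 = 6.
(Structurally: 0 ring(s) + 6 π bond(s) = 6.)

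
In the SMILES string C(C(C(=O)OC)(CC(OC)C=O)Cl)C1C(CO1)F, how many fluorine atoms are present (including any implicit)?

The symbol for fluorine appears 1 time in the SMILES.

1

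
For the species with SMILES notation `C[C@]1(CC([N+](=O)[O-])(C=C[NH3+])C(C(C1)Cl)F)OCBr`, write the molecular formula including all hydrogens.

C10H16BrClFN2O3+

Heavy atoms from the SMILES: 1 Br, 10 C, 1 Cl, 1 F, 2 N, 3 O.
Implicit hydrogens by atom environment:
  4 × C: 1 H each → 4
  3 × C: 2 H each → 6
  2 × C: no H
  2 × O: no H
  1 × Br: no H
  1 × C: 3 H
  1 × Cl: no H
  1 × F: no H
  1 × N (charge +1): 3 H
  1 × N (charge +1): no H
  1 × O (charge -1): no H
  Total hydrogens = 16.
Net charge +1.
Molecular formula: C10H16BrClFN2O3+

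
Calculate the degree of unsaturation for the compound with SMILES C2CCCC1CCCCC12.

2

Molecular formula from the SMILES: C10H18.
DoU = (2C + 2 + N − H − X)/2 = (2·10 + 2 + 0 − 18 − 0)/2 = 4/2 = 2.
(Structurally: 2 ring(s) + 0 π bond(s) = 2.)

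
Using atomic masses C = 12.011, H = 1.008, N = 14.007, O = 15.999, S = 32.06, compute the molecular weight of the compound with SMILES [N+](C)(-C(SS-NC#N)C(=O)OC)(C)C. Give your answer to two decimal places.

Molecular formula: C7H14N3O2S2+.
M = 7×12.011 + 14×1.008 + 3×14.007 + 2×15.999 + 2×32.06 = 236.33 g/mol.

236.33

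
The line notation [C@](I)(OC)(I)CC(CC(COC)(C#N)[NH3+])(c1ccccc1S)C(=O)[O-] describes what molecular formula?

C16H20I2N2O4S

Heavy atoms from the SMILES: 16 C, 2 I, 2 N, 4 O, 1 S.
Implicit hydrogens by atom environment:
  5 × C: no H
  4 × C (aromatic): 1 H each → 4
  3 × C: 2 H each → 6
  3 × O: no H
  2 × C: 3 H each → 6
  2 × C (aromatic): no H
  2 × I: no H
  1 × N (charge +1): 3 H
  1 × N: no H
  1 × O (charge -1): no H
  1 × S: 1 H
  Total hydrogens = 20.
Molecular formula: C16H20I2N2O4S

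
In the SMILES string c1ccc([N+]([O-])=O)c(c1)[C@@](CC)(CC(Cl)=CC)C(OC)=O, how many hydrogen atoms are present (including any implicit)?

Hydrogens are implicit in SMILES; fill each atom to its normal valence:
  4 × C (aromatic): 1 H each → 4
  3 × C: 3 H each → 9
  3 × C: no H
  3 × O: no H
  2 × C: 2 H each → 4
  2 × C (aromatic): no H
  1 × C: 1 H
  1 × Cl: no H
  1 × N (charge +1): no H
  1 × O (charge -1): no H
  Total hydrogens = 18.

18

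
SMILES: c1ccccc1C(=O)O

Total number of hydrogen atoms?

Hydrogens are implicit in SMILES; fill each atom to its normal valence:
  5 × C (aromatic): 1 H each → 5
  1 × C (aromatic): no H
  1 × C: no H
  1 × O: 1 H
  1 × O: no H
  Total hydrogens = 6.

6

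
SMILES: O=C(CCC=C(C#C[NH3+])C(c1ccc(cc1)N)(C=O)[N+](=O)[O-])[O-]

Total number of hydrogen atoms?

15

Hydrogens are implicit in SMILES; fill each atom to its normal valence:
  5 × C: no H
  4 × C (aromatic): 1 H each → 4
  3 × O: no H
  2 × C: 2 H each → 4
  2 × C: 1 H each → 2
  2 × C (aromatic): no H
  2 × O (charge -1): no H
  1 × N (charge +1): 3 H
  1 × N: 2 H
  1 × N (charge +1): no H
  Total hydrogens = 15.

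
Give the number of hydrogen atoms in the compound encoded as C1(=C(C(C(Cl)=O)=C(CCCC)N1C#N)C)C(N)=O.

14

Hydrogens are implicit in SMILES; fill each atom to its normal valence:
  4 × C (aromatic): no H
  3 × C: 2 H each → 6
  3 × C: no H
  2 × C: 3 H each → 6
  2 × O: no H
  1 × Cl: no H
  1 × N: 2 H
  1 × N (aromatic): no H
  1 × N: no H
  Total hydrogens = 14.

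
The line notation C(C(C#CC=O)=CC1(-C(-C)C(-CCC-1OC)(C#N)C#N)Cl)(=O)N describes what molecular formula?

Heavy atoms from the SMILES: 16 C, 1 Cl, 3 N, 3 O.
Implicit hydrogens by atom environment:
  8 × C: no H
  4 × C: 1 H each → 4
  3 × O: no H
  2 × C: 3 H each → 6
  2 × C: 2 H each → 4
  2 × N: no H
  1 × Cl: no H
  1 × N: 2 H
  Total hydrogens = 16.
Molecular formula: C16H16ClN3O3

C16H16ClN3O3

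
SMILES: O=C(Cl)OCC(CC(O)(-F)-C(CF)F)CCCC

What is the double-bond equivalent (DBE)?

Molecular formula from the SMILES: C11H18ClF3O3.
DoU = (2C + 2 + N − H − X)/2 = (2·11 + 2 + 0 − 18 − 4)/2 = 2/2 = 1.
(Structurally: 0 ring(s) + 1 π bond(s) = 1.)

1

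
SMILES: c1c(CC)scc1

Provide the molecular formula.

Heavy atoms from the SMILES: 6 C, 1 S.
Implicit hydrogens by atom environment:
  3 × C (aromatic): 1 H each → 3
  1 × C: 3 H
  1 × C: 2 H
  1 × C (aromatic): no H
  1 × S (aromatic): no H
  Total hydrogens = 8.
Molecular formula: C6H8S

C6H8S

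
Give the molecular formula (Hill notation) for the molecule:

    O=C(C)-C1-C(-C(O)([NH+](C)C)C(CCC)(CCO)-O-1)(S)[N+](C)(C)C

[C16H34N2O4S]2+

Heavy atoms from the SMILES: 16 C, 2 N, 4 O, 1 S.
Implicit hydrogens by atom environment:
  7 × C: 3 H each → 21
  4 × C: 2 H each → 8
  4 × C: no H
  2 × O: 1 H each → 2
  2 × O: no H
  1 × C: 1 H
  1 × N (charge +1): 1 H
  1 × N (charge +1): no H
  1 × S: 1 H
  Total hydrogens = 34.
Net charge +2.
Molecular formula: [C16H34N2O4S]2+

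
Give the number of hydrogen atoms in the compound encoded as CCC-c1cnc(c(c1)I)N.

11

Hydrogens are implicit in SMILES; fill each atom to its normal valence:
  3 × C (aromatic): no H
  2 × C: 2 H each → 4
  2 × C (aromatic): 1 H each → 2
  1 × C: 3 H
  1 × I: no H
  1 × N: 2 H
  1 × N (aromatic): no H
  Total hydrogens = 11.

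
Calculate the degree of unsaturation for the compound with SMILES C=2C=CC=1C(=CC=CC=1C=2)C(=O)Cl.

Molecular formula from the SMILES: C11H7ClO.
DoU = (2C + 2 + N − H − X)/2 = (2·11 + 2 + 0 − 7 − 1)/2 = 16/2 = 8.
(Structurally: 2 ring(s) + 6 π bond(s) = 8.)

8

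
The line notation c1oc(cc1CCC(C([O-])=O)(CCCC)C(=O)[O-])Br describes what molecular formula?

[C13H15BrO5]2-

Heavy atoms from the SMILES: 1 Br, 13 C, 5 O.
Implicit hydrogens by atom environment:
  5 × C: 2 H each → 10
  3 × C: no H
  2 × C (aromatic): 1 H each → 2
  2 × C (aromatic): no H
  2 × O: no H
  2 × O (charge -1): no H
  1 × Br: no H
  1 × C: 3 H
  1 × O (aromatic): no H
  Total hydrogens = 15.
Net charge -2.
Molecular formula: [C13H15BrO5]2-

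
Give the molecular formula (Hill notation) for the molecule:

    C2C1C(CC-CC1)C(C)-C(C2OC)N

Heavy atoms from the SMILES: 12 C, 1 N, 1 O.
Implicit hydrogens by atom environment:
  5 × C: 2 H each → 10
  5 × C: 1 H each → 5
  2 × C: 3 H each → 6
  1 × N: 2 H
  1 × O: no H
  Total hydrogens = 23.
Molecular formula: C12H23NO

C12H23NO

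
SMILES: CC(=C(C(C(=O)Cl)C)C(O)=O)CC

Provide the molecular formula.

Heavy atoms from the SMILES: 9 C, 1 Cl, 3 O.
Implicit hydrogens by atom environment:
  4 × C: no H
  3 × C: 3 H each → 9
  2 × O: no H
  1 × C: 2 H
  1 × C: 1 H
  1 × Cl: no H
  1 × O: 1 H
  Total hydrogens = 13.
Molecular formula: C9H13ClO3

C9H13ClO3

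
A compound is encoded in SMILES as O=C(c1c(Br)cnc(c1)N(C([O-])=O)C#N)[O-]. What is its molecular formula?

[C8H2BrN3O4]2-

Heavy atoms from the SMILES: 1 Br, 8 C, 3 N, 4 O.
Implicit hydrogens by atom environment:
  3 × C (aromatic): no H
  3 × C: no H
  2 × C (aromatic): 1 H each → 2
  2 × N: no H
  2 × O: no H
  2 × O (charge -1): no H
  1 × Br: no H
  1 × N (aromatic): no H
  Total hydrogens = 2.
Net charge -2.
Molecular formula: [C8H2BrN3O4]2-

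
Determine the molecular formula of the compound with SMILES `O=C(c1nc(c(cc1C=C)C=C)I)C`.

Heavy atoms from the SMILES: 11 C, 1 I, 1 N, 1 O.
Implicit hydrogens by atom environment:
  4 × C (aromatic): no H
  2 × C: 2 H each → 4
  2 × C: 1 H each → 2
  1 × C: 3 H
  1 × C (aromatic): 1 H
  1 × C: no H
  1 × I: no H
  1 × N (aromatic): no H
  1 × O: no H
  Total hydrogens = 10.
Molecular formula: C11H10INO

C11H10INO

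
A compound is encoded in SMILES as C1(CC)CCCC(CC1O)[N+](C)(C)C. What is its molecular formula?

Heavy atoms from the SMILES: 12 C, 1 N, 1 O.
Implicit hydrogens by atom environment:
  5 × C: 2 H each → 10
  4 × C: 3 H each → 12
  3 × C: 1 H each → 3
  1 × N (charge +1): no H
  1 × O: 1 H
  Total hydrogens = 26.
Net charge +1.
Molecular formula: C12H26NO+

C12H26NO+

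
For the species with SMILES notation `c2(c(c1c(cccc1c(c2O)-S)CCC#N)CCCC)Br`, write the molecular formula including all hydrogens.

Heavy atoms from the SMILES: 1 Br, 17 C, 1 N, 1 O, 1 S.
Implicit hydrogens by atom environment:
  7 × C (aromatic): no H
  5 × C: 2 H each → 10
  3 × C (aromatic): 1 H each → 3
  1 × Br: no H
  1 × C: 3 H
  1 × C: no H
  1 × N: no H
  1 × O: 1 H
  1 × S: 1 H
  Total hydrogens = 18.
Molecular formula: C17H18BrNOS

C17H18BrNOS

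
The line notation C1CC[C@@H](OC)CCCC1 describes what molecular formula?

C9H18O

Heavy atoms from the SMILES: 9 C, 1 O.
Implicit hydrogens by atom environment:
  7 × C: 2 H each → 14
  1 × C: 3 H
  1 × C: 1 H
  1 × O: no H
  Total hydrogens = 18.
Molecular formula: C9H18O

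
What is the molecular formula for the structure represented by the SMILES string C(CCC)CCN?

C6H15N

Heavy atoms from the SMILES: 6 C, 1 N.
Implicit hydrogens by atom environment:
  5 × C: 2 H each → 10
  1 × C: 3 H
  1 × N: 2 H
  Total hydrogens = 15.
Molecular formula: C6H15N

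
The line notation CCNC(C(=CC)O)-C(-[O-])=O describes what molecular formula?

C7H12NO3-

Heavy atoms from the SMILES: 7 C, 1 N, 3 O.
Implicit hydrogens by atom environment:
  2 × C: 3 H each → 6
  2 × C: 1 H each → 2
  2 × C: no H
  1 × C: 2 H
  1 × N: 1 H
  1 × O: 1 H
  1 × O: no H
  1 × O (charge -1): no H
  Total hydrogens = 12.
Net charge -1.
Molecular formula: C7H12NO3-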